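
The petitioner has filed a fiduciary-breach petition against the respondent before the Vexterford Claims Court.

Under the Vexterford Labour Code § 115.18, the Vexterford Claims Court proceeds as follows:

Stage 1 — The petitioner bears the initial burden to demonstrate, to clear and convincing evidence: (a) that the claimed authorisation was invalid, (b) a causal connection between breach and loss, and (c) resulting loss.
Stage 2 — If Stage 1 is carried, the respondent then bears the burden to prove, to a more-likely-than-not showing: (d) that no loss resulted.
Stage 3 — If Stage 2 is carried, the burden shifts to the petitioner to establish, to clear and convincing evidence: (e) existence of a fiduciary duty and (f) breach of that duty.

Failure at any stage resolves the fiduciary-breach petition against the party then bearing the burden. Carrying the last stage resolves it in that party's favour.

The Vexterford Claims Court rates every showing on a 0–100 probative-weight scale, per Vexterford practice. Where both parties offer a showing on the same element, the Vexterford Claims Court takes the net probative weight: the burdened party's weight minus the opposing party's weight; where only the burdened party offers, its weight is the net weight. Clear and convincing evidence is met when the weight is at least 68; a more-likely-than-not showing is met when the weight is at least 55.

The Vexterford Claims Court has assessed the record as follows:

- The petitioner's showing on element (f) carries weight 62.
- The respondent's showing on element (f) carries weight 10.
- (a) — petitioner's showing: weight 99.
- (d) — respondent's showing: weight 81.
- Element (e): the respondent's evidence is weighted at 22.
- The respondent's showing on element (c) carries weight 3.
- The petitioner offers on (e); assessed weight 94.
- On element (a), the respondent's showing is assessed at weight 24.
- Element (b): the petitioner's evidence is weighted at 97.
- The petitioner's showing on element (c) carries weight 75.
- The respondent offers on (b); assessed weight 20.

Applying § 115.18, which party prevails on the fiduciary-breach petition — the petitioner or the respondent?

respondent

Stage 1 (petitioner, clear and convincing evidence, weight is at least 68): (a) net 99−24=75 ≥ 68 — meets; (b) net 97−20=77 ≥ 68 — meets; (c) net 75−3=72 ≥ 68 — meets.
  All elements met. The burden passes to the respondent.
Stage 2 (respondent, a more-likely-than-not showing, weight is at least 55): (d) 81 ≥ 55 — meets.
  All elements met. The burden passes to the petitioner.
Stage 3 (petitioner, clear and convincing evidence, weight is at least 68): (e) net 94−22=72 ≥ 68 — meets; (f) net 62−10=52 < 68 — fails.
  Not every element is met, so the petitioner fails to carry Stage 3.
The respondent prevails.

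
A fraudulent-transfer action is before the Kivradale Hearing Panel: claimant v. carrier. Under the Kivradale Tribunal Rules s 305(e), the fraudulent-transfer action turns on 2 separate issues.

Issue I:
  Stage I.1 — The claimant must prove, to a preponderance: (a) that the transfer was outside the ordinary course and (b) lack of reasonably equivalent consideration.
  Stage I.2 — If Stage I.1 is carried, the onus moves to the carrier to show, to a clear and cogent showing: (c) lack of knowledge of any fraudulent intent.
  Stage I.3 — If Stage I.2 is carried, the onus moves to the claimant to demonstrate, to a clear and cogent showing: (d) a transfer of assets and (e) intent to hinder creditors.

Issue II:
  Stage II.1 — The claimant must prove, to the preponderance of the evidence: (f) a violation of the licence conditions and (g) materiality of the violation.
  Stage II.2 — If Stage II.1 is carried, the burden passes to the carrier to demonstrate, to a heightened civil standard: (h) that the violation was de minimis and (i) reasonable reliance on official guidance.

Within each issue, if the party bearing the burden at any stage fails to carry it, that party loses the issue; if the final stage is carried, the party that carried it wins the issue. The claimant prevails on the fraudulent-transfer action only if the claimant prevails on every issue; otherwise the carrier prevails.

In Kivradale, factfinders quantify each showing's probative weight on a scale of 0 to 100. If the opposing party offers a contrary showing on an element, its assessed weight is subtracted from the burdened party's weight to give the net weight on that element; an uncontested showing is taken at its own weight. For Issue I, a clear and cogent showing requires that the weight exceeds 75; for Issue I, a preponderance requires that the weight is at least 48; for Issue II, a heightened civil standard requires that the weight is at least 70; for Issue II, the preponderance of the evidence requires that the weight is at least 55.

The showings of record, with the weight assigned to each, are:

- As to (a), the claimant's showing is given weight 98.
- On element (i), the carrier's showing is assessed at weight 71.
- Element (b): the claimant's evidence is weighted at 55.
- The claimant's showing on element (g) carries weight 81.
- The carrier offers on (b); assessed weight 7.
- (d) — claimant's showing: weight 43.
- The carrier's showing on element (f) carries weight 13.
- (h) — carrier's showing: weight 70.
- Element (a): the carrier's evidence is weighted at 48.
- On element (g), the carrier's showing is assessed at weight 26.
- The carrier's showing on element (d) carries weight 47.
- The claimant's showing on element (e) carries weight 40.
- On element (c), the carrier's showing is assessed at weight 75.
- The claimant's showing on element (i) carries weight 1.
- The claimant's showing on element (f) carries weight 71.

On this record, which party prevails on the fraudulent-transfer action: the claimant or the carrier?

— Issue I —
Stage I.1 — burden on claimant; standard: a preponderance (weight is at least 48).
    (a): 98 − 48 = 50 ≥ 48 [met]
    (b): 55 − 7 = 48 ≥ 48 [met]
  All elements met. The burden passes to the carrier.
Stage I.2 — burden on carrier; standard: a clear and cogent showing (weight exceeds 75).
    (c): 75 ≤ 75 [not met]
  Stage I.2 not carried; the carrier fails its burden.
The analysis ends at Stage I.2; the claimant prevails on this issue.
— Issue II —
Stage II.1 — burden on claimant; standard: the preponderance of the evidence (weight is at least 55).
    (f): 71 − 13 = 58 ≥ 55 [met]
    (g): 81 − 26 = 55 ≥ 55 [met]
  Stage II.1 carried; the burden shifts to the carrier.
Stage II.2 — burden on carrier; standard: a heightened civil standard (weight is at least 70).
    (h): 70 ≥ 70 [met]
    (i): 71 − 1 = 70 ≥ 70 [met]
  The carrier carries the last stage.
All stages carried — the carrier prevails on this issue.
Per-issue: Issue I → claimant; Issue II → carrier. The claimant must prevail on every issue; overall, the carrier prevails.

carrier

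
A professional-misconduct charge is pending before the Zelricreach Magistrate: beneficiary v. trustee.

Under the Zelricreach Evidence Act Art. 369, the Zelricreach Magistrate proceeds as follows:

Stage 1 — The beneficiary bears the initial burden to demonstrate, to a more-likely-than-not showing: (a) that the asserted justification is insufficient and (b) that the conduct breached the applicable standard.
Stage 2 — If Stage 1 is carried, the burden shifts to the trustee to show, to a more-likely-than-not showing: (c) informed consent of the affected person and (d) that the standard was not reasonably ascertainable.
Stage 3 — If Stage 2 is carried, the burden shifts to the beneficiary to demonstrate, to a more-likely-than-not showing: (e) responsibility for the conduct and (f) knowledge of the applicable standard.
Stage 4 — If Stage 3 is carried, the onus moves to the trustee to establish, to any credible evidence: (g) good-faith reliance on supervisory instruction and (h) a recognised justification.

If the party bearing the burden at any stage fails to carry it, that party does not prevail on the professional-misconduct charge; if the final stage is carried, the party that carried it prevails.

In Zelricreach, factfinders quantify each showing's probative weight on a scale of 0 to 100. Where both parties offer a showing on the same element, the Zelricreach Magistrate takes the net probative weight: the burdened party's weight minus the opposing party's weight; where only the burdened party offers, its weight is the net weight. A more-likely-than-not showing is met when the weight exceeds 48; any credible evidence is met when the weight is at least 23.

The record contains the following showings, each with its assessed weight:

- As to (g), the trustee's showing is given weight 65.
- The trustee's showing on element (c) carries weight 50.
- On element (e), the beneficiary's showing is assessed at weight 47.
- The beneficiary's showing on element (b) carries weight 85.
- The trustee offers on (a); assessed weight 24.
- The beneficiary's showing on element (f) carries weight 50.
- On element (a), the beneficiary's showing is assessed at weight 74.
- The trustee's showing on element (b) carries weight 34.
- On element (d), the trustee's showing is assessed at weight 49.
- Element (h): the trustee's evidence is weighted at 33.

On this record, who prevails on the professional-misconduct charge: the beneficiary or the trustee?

trustee

At Stage 1 the beneficiary must meet a more-likely-than-not showing (weight exceeds 48): on (a) the weight is 74 less the opposing 24 gives net 50, > 48, so (a) meets the standard; on (b) the weight is 85 less the opposing 34 gives net 51, > 48, so (b) meets the standard.
  Stage 1 is satisfied; the onus moves to the trustee.
At Stage 2 the trustee must meet a more-likely-than-not showing (weight exceeds 48): on (c) the weight is 50, > 48, so (c) meets the standard; on (d) the weight is 49, which does exceed 48, so (d) meets the standard.
  Stage 2 carried; the burden shifts to the beneficiary.
At Stage 3 the beneficiary must meet a more-likely-than-not showing (weight exceeds 48): on (e) the weight is 47, which does not exceed 48, so (e) does not meet the standard; on (f) the weight is 50, > 48, so (f) meets the standard.
  Not every element is met, so the beneficiary fails to carry Stage 3.
The trustee prevails.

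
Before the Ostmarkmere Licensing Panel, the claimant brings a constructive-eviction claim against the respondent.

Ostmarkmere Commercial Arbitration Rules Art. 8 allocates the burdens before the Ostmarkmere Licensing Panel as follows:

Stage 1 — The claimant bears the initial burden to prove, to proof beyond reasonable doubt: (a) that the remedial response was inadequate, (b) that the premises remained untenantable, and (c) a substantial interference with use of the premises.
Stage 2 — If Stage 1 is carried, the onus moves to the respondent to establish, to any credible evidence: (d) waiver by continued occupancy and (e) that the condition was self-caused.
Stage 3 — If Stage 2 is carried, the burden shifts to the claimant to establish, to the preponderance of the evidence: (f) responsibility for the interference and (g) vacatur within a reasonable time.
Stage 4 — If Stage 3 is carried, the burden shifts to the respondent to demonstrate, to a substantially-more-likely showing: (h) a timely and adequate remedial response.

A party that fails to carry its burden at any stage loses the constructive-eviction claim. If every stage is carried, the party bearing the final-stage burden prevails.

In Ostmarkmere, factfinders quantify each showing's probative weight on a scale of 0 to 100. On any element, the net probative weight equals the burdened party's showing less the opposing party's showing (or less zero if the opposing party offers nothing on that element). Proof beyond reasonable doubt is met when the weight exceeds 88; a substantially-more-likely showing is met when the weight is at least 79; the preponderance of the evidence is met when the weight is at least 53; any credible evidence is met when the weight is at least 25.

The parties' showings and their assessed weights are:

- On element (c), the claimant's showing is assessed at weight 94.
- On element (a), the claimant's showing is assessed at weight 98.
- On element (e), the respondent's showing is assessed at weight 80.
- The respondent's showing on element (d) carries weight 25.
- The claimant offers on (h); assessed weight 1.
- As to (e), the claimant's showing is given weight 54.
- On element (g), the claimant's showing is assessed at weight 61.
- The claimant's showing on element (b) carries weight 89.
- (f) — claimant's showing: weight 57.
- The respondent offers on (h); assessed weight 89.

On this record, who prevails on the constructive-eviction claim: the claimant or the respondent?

At Stage 1 the claimant must meet proof beyond reasonable doubt (weight exceeds 88): on (a) the weight is 98, > 88, so (a) meets the standard; on (b) the weight is 89, > 88, so (b) meets the standard; on (c) the weight is 94, which does exceed 88, so (c) meets the standard.
  Stage 1 carried; the burden shifts to the respondent.
At Stage 2 the respondent must meet any credible evidence (weight is at least 25): on (d) the weight is 25, which does reach 25, so (d) meets the standard; on (e) the weight is 80 less the opposing 54 gives net 26, which does reach 25, so (e) meets the standard.
  All elements met. The burden passes to the claimant.
At Stage 3 the claimant must meet the preponderance of the evidence (weight is at least 53): on (f) the weight is 57, which does reach 53, so (f) meets the standard; on (g) the weight is 61, which does reach 53, so (g) meets the standard.
  All elements met. The burden passes to the respondent.
At Stage 4 the respondent must meet a substantially-more-likely showing (weight is at least 79): on (h) the weight is 89 less the opposing 1 gives net 88, which does reach 79, so (h) meets the standard.
  Stage 4 carried; the final stage is satisfied.
With every stage satisfied, the respondent prevails.

respondent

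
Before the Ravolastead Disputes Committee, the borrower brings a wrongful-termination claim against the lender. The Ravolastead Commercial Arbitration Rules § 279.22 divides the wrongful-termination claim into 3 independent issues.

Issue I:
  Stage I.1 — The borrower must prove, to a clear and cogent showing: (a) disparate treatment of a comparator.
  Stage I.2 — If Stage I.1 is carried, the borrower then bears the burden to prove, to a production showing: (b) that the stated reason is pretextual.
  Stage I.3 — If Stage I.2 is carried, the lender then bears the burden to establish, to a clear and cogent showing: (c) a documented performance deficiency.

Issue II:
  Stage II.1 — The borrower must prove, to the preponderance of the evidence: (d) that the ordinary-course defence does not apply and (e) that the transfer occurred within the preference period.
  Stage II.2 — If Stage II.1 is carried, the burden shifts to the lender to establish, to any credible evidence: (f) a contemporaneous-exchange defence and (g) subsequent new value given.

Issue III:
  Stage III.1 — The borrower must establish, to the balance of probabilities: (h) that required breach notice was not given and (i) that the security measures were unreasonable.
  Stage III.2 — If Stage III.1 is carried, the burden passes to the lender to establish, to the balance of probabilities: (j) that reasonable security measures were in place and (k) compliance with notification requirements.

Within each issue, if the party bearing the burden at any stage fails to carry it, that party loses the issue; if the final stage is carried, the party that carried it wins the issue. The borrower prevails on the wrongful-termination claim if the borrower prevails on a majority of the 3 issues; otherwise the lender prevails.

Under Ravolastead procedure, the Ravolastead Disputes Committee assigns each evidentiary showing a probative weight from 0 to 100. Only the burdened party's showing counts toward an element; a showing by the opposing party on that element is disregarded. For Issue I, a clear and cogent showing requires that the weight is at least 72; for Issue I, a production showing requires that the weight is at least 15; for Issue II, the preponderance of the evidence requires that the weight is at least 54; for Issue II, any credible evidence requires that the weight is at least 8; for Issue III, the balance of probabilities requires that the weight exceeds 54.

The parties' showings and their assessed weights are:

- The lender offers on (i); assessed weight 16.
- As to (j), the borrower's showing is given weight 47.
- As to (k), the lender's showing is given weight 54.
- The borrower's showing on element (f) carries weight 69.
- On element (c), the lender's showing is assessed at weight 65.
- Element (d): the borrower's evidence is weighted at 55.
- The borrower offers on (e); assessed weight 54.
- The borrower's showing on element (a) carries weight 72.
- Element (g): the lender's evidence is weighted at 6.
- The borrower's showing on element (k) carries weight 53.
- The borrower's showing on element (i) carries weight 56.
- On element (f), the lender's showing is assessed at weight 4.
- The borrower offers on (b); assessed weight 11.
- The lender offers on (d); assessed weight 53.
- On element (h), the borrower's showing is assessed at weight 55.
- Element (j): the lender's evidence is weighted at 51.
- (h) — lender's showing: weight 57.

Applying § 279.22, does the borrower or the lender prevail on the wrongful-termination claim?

— Issue I —
Stage I.1 — burden on borrower; standard: a clear and cogent showing (weight is at least 72).
    (a): 72 ≥ 72 [met]
  Stage I.1 is satisfied; the borrower continues to bear the burden.
Stage I.2 — burden on borrower; standard: a production showing (weight is at least 15).
    (b): 11 < 15 [not met]
  Not every element is met, so the borrower fails to carry Stage I.2.
The analysis ends at Stage I.2; the lender prevails on this issue.
— Issue II —
At Stage II.1 the borrower must meet the preponderance of the evidence (weight is at least 54): on (d) the weight is 55 (the lender's 53 is given no effect), which does reach 54, so (d) meets the standard; on (e) the weight is 54, which does reach 54, so (e) meets the standard.
  The borrower carries Stage II.1; the lender now bears the burden.
At Stage II.2 the lender must meet any credible evidence (weight is at least 8): on (f) the weight is 4 (the borrower's 69 is given no effect), which does not reach 8, so (f) does not meet the standard; on (g) the weight is 6, < 8, so (g) does not meet the standard.
  Not every element is met, so the lender fails to carry Stage II.2.
The analysis ends at Stage II.2; the borrower prevails on this issue.
— Issue III —
Stage III.1 — burden on borrower; standard: the balance of probabilities (weight exceeds 54).
    (h): 55 (lender's 57 disregarded) > 54 [met]
    (i): 56 (lender's 16 disregarded) > 54 [met]
  The borrower carries Stage III.1; the lender now bears the burden.
Stage III.2 — burden on lender; standard: the balance of probabilities (weight exceeds 54).
    (j): 51 (borrower's 47 disregarded) ≤ 54 [not met]
    (k): 54 (borrower's 53 disregarded) ≤ 54 [not met]
  Not every element is met, so the lender fails to carry Stage III.2.
So the borrower prevails on this issue.
Per-issue: Issue I → lender; Issue II → borrower; Issue III → borrower. The borrower must prevail on a majority of issues; overall, the borrower prevails.

borrower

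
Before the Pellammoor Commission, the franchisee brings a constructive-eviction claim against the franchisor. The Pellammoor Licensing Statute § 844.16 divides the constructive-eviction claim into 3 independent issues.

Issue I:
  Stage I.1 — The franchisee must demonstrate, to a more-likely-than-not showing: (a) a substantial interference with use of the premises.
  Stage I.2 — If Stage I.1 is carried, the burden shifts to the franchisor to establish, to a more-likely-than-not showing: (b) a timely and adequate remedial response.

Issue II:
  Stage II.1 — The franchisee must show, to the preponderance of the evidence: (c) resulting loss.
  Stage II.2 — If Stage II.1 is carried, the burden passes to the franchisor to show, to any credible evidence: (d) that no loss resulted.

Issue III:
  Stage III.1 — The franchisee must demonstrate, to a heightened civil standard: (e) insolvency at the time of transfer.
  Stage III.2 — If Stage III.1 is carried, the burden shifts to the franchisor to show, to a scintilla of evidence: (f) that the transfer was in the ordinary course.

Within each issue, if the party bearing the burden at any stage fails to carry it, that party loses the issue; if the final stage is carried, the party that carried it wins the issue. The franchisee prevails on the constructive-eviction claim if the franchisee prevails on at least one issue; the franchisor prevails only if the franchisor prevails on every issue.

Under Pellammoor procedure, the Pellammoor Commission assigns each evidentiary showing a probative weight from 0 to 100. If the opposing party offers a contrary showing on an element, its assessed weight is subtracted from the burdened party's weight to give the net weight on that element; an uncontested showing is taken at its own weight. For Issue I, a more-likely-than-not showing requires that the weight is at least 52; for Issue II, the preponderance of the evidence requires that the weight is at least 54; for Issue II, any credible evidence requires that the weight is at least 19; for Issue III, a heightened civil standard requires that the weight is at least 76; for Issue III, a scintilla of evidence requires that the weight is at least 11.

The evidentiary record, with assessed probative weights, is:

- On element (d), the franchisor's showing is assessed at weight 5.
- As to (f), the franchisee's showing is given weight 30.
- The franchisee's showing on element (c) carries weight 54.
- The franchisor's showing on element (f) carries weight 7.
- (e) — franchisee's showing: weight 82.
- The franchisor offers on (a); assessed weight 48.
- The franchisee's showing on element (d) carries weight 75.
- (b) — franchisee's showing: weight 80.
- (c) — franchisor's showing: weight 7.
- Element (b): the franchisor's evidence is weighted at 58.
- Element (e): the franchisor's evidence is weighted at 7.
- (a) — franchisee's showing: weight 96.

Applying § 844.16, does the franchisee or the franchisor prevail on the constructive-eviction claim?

franchisor

— Issue I —
Stage I.1 — burden on franchisee; standard: a more-likely-than-not showing (weight is at least 52).
    (a): 96 − 48 = 48 < 52 [not met]
  Stage I.1 not carried; the franchisee fails its burden.
The franchisor prevails on this issue.
— Issue II —
Stage II.1 — burden on franchisee; standard: the preponderance of the evidence (weight is at least 54).
    (c): 54 − 7 = 47 < 54 [not met]
  Stage II.1 not carried; the franchisee fails its burden.
So the franchisor prevails on this issue.
— Issue III —
At Stage III.1 the franchisee must meet a heightened civil standard (weight is at least 76): on (e) the weight is 82 less the opposing 7 gives net 75, which does not reach 76, so (e) does not meet the standard.
  Not every element is met, so the franchisee fails to carry Stage III.1.
The analysis ends at Stage III.1; the franchisor prevails on this issue.
Per-issue: Issue I → franchisor; Issue II → franchisor; Issue III → franchisor. The franchisee must prevail on at least one issue; overall, the franchisor prevails.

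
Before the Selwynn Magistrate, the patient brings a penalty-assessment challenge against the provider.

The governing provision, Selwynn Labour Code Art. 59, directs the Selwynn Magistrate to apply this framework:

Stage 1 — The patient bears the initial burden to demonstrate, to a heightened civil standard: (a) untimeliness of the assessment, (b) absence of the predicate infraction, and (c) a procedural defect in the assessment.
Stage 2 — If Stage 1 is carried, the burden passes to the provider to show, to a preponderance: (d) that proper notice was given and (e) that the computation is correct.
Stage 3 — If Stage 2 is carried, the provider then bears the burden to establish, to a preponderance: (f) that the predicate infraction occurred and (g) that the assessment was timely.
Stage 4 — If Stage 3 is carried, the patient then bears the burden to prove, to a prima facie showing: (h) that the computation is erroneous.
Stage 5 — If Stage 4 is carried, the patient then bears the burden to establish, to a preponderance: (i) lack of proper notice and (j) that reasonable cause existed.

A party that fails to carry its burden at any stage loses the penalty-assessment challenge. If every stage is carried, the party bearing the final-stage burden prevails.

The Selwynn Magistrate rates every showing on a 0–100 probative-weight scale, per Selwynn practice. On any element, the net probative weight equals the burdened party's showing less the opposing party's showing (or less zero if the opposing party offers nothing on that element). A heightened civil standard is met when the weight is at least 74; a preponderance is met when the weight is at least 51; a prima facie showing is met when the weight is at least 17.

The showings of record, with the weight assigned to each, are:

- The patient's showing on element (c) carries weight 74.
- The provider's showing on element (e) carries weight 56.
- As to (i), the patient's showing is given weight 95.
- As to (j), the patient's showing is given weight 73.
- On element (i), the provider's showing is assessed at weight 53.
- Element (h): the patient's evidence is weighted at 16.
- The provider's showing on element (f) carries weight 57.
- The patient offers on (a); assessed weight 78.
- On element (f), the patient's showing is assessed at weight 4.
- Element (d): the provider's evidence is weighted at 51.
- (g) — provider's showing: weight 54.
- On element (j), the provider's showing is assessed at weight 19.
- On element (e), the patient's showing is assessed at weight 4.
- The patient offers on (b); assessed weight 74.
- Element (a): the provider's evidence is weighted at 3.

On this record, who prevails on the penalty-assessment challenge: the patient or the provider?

At Stage 1 the patient must meet a heightened civil standard (weight is at least 74): on (a) the weight is 78 less the opposing 3 gives net 75, ≥ 74, so (a) meets the standard; on (b) the weight is 74, which does reach 74, so (b) meets the standard; on (c) the weight is 74, which does reach 74, so (c) meets the standard.
  Stage 1 carried; the burden shifts to the provider.
At Stage 2 the provider must meet a preponderance (weight is at least 51): on (d) the weight is 51, which does reach 51, so (d) meets the standard; on (e) the weight is 56 less the opposing 4 gives net 52, which does reach 51, so (e) meets the standard.
  Stage 2 carried; the burden remains with the provider.
At Stage 3 the provider must meet a preponderance (weight is at least 51): on (f) the weight is 57 less the opposing 4 gives net 53, ≥ 51, so (f) meets the standard; on (g) the weight is 54, which does reach 51, so (g) meets the standard.
  Stage 3 carried; the burden shifts to the patient.
At Stage 4 the patient must meet a prima facie showing (weight is at least 17): on (h) the weight is 16, < 17, so (h) does not meet the standard.
  Not every element is met, so the patient fails to carry Stage 4.
The analysis ends at Stage 4; the provider prevails.

provider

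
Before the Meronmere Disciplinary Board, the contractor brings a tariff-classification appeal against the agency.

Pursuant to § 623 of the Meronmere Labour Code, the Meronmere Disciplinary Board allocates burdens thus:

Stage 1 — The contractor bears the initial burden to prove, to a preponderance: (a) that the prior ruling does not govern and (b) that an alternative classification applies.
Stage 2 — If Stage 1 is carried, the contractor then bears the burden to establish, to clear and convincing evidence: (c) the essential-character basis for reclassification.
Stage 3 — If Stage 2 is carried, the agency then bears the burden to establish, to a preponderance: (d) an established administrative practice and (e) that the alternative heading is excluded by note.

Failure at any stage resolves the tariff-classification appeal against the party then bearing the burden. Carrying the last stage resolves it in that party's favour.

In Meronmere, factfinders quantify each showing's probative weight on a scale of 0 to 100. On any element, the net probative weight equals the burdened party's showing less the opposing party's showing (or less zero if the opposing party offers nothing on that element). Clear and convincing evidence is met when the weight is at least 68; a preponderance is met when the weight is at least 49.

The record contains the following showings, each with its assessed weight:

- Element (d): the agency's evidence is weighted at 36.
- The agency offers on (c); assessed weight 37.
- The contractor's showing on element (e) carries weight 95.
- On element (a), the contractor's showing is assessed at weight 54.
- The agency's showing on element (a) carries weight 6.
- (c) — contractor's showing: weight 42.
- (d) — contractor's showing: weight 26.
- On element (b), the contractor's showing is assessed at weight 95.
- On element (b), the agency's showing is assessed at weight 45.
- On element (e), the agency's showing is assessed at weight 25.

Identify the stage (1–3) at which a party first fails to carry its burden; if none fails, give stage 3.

stage 1

Stage 1 (contractor, a preponderance, weight is at least 49): (a) net 54−6=48 < 49 — fails; (b) net 95−45=50 ≥ 49 — meets.
  Stage 1 not carried; the contractor fails its burden.
The analysis ends at Stage 1; the agency prevails.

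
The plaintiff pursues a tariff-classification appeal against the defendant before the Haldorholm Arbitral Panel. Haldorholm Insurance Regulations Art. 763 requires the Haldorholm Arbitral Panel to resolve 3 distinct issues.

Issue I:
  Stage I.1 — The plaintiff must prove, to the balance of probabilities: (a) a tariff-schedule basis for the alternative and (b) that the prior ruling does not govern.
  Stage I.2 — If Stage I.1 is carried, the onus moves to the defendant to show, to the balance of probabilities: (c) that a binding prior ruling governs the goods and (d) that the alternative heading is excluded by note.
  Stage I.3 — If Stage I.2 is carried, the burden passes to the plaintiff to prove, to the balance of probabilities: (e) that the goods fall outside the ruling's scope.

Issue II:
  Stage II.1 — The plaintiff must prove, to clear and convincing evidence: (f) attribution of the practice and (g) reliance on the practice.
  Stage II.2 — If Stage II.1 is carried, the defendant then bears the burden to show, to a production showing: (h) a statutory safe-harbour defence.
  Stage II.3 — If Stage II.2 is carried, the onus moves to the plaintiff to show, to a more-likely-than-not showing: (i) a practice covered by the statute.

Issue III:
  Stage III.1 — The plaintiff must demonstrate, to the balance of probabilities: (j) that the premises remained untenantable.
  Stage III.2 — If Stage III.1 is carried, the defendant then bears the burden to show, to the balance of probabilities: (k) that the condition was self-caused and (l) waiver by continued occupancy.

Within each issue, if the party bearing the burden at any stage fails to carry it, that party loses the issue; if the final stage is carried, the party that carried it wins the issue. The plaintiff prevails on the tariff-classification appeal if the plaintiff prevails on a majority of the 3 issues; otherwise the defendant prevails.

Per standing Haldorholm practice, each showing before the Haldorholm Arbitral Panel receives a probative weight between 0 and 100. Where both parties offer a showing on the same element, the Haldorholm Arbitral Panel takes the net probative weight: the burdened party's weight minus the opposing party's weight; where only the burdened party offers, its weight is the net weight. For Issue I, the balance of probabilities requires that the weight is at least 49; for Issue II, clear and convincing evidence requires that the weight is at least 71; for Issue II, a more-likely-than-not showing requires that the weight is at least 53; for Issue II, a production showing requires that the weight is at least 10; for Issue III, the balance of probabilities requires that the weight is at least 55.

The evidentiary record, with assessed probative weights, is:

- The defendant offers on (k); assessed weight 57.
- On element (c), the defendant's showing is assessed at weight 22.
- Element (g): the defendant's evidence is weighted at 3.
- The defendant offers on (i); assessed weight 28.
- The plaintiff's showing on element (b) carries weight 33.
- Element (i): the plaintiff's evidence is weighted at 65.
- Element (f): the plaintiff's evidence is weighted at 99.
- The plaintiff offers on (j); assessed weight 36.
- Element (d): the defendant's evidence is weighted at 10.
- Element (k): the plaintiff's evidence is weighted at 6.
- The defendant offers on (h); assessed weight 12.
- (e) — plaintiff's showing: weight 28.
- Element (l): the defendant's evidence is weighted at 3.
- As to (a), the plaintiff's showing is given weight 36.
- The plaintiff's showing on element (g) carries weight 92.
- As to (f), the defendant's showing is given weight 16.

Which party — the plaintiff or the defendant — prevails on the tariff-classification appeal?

defendant

— Issue I —
Stage I.1 — burden on plaintiff; standard: the balance of probabilities (weight is at least 49).
    (a): 36 < 49 [not met]
    (b): 33 < 49 [not met]
  The plaintiff does not carry Stage I.1.
The defendant prevails on this issue.
— Issue II —
Stage II.1 (plaintiff, clear and convincing evidence, weight is at least 71): (f) net 99−16=83 ≥ 71 — meets; (g) net 92−3=89 ≥ 71 — meets.
  The plaintiff carries Stage II.1; the defendant now bears the burden.
Stage II.2 (defendant, a production showing, weight is at least 10): (h) 12 ≥ 10 — meets.
  Stage II.2 is satisfied; the onus moves to the plaintiff.
Stage II.3 (plaintiff, a more-likely-than-not showing, weight is at least 53): (i) net 65−28=37 < 53 — fails.
  The plaintiff does not carry Stage II.3.
The analysis ends at Stage II.3; the defendant prevails on this issue.
— Issue III —
At Stage III.1 the plaintiff must meet the balance of probabilities (weight is at least 55): on (j) the weight is 36, < 55, so (j) does not meet the standard.
  Not every element is met, so the plaintiff fails to carry Stage III.1.
The analysis ends at Stage III.1; the defendant prevails on this issue.
Per-issue: Issue I → defendant; Issue II → defendant; Issue III → defendant. The plaintiff must prevail on a majority of issues; overall, the defendant prevails.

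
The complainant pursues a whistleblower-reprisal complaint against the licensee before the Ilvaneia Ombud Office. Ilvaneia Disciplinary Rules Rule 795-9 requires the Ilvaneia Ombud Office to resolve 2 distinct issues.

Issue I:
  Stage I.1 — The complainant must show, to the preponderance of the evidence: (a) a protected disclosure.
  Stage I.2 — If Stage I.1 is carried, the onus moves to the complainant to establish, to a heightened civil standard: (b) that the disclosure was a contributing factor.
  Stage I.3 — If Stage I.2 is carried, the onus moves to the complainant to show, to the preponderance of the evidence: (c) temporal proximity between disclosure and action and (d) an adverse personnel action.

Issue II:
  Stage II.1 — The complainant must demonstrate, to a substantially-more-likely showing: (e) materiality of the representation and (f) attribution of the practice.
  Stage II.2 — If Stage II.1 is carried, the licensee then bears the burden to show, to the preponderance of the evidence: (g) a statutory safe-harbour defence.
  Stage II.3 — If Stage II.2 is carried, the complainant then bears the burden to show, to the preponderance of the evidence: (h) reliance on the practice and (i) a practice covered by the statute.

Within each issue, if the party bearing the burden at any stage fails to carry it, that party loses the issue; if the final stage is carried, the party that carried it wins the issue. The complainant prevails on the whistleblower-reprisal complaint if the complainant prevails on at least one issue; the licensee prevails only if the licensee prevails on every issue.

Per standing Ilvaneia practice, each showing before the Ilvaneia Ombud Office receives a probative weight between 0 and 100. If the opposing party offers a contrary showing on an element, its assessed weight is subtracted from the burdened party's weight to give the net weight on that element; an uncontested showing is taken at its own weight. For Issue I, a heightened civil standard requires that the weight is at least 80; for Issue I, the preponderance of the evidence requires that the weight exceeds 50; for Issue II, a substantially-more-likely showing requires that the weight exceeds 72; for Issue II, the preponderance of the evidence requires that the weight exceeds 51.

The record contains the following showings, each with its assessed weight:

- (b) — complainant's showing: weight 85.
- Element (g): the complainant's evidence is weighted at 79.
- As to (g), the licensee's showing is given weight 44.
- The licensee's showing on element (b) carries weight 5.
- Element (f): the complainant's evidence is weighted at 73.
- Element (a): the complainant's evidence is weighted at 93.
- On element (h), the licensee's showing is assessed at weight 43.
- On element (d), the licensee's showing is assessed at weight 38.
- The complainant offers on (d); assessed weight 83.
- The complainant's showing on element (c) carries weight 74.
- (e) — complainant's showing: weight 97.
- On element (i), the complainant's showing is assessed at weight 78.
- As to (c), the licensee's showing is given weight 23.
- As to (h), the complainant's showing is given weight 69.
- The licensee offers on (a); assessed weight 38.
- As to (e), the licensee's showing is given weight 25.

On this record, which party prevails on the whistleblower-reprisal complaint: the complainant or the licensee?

licensee

— Issue I —
Stage I.1 (complainant, the preponderance of the evidence, weight exceeds 50): (a) net 93−38=55 > 50 — meets.
  Stage I.1 is satisfied; the complainant continues to bear the burden.
Stage I.2 (complainant, a heightened civil standard, weight is at least 80): (b) net 85−5=80 ≥ 80 — meets.
  Stage I.2 carried; the burden remains with the complainant.
Stage I.3 (complainant, the preponderance of the evidence, weight exceeds 50): (c) net 74−23=51 > 50 — meets; (d) net 83−38=45 ≤ 50 — fails.
  Not every element is met, so the complainant fails to carry Stage I.3.
The licensee prevails on this issue.
— Issue II —
At Stage II.1 the complainant must meet a substantially-more-likely showing (weight exceeds 72): on (e) the weight is 97 less the opposing 25 gives net 72, which does not exceed 72, so (e) does not meet the standard; on (f) the weight is 73, > 72, so (f) meets the standard.
  Stage II.1 not carried; the complainant fails its burden.
The licensee prevails on this issue.
Per-issue: Issue I → licensee; Issue II → licensee. The complainant must prevail on at least one issue; overall, the licensee prevails.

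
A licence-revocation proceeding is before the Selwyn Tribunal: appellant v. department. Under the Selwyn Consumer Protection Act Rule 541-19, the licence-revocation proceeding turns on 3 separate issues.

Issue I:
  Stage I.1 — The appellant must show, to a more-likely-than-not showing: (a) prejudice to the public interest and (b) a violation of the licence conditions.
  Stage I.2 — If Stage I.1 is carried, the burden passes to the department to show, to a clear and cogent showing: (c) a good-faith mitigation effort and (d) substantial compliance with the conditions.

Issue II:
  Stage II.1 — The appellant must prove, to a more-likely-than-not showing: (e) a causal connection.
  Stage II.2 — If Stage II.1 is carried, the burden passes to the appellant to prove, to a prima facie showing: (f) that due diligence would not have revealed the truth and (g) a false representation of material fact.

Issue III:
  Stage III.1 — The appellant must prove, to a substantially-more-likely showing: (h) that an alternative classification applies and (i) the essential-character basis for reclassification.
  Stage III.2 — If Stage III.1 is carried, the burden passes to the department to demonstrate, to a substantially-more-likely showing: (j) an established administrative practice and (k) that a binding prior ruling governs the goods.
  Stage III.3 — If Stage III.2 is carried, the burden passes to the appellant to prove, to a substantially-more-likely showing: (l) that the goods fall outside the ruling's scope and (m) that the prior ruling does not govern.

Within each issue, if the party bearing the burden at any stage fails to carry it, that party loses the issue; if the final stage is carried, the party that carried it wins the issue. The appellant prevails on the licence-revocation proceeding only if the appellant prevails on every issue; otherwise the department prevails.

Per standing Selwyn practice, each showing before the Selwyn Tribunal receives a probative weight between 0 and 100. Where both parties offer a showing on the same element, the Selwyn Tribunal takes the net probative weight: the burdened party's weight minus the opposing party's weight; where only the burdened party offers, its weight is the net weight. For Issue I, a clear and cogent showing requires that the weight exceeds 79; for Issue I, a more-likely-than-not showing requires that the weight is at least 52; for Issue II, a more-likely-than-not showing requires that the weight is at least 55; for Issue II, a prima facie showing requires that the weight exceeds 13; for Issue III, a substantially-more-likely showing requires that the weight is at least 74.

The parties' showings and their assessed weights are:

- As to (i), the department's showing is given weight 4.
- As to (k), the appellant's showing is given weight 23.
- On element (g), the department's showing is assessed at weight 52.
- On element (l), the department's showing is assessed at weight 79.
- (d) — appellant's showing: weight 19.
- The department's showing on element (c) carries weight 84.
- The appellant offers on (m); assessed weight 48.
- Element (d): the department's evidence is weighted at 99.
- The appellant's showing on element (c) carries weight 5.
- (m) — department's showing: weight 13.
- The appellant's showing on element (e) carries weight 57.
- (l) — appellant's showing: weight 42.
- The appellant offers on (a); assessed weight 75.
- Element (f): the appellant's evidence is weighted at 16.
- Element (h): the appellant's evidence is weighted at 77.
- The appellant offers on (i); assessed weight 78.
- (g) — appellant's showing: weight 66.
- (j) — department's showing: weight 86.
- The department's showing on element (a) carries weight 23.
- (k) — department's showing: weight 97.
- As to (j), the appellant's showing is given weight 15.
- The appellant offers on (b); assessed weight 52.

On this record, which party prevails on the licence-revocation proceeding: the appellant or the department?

appellant

— Issue I —
Stage I.1 — burden on appellant; standard: a more-likely-than-not showing (weight is at least 52).
    (a): 75 − 23 = 52 ≥ 52 [met]
    (b): 52 ≥ 52 [met]
  Stage I.1 is satisfied; the onus moves to the department.
Stage I.2 — burden on department; standard: a clear and cogent showing (weight exceeds 79).
    (c): 84 − 5 = 79 ≤ 79 [not met]
    (d): 99 − 19 = 80 > 79 [met]
  The department does not carry Stage I.2.
The appellant prevails on this issue.
— Issue II —
Stage II.1 — burden on appellant; standard: a more-likely-than-not showing (weight is at least 55).
    (e): 57 ≥ 55 [met]
  All elements met. The appellant retains the burden for Stage II.2.
Stage II.2 — burden on appellant; standard: a prima facie showing (weight exceeds 13).
    (f): 16 > 13 [met]
    (g): 66 − 52 = 14 > 13 [met]
  All elements met at the final stage.
Every stage carried; the appellant prevails on this issue.
— Issue III —
At Stage III.1 the appellant must meet a substantially-more-likely showing (weight is at least 74): on (h) the weight is 77, ≥ 74, so (h) meets the standard; on (i) the weight is 78 less the opposing 4 gives net 74, ≥ 74, so (i) meets the standard.
  The appellant carries Stage III.1; the department now bears the burden.
At Stage III.2 the department must meet a substantially-more-likely showing (weight is at least 74): on (j) the weight is 86 less the opposing 15 gives net 71, which does not reach 74, so (j) does not meet the standard; on (k) the weight is 97 less the opposing 23 gives net 74, ≥ 74, so (k) meets the standard.
  The department does not carry Stage III.2.
So the appellant prevails on this issue.
Per-issue: Issue I → appellant; Issue II → appellant; Issue III → appellant. The appellant must prevail on every issue; overall, the appellant prevails.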